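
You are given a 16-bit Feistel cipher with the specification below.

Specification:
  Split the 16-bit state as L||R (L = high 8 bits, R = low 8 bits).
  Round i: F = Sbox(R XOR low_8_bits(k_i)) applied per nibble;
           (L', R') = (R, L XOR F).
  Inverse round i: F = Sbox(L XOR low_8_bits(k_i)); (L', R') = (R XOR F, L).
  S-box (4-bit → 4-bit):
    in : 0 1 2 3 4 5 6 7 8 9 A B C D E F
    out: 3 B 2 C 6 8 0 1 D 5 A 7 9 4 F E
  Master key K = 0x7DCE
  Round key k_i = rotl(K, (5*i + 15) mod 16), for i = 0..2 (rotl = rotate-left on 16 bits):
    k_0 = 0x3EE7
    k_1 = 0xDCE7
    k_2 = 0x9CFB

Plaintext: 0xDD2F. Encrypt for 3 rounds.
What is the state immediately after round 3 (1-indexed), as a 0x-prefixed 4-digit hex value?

s_0 = plaintext = 0xDD2F
s_1 = Round(s_0, k_0) = 0x2F40
s_2 = Round(s_1, k_1) = 0x408E
s_3 = Round(s_2, k_2) = 0x8E58

0x8E58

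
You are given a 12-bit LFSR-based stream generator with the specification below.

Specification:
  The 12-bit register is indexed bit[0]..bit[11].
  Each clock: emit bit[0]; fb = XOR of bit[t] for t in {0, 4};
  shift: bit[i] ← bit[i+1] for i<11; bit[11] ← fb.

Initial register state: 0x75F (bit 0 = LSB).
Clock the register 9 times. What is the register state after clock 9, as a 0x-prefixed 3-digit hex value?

0x953

reg_0 = 0x75F
clock 1: out=1, reg = 0x3AF
clock 2: out=1, reg = 0x9D7
clock 3: out=1, reg = 0x4EB
clock 4: out=1, reg = 0xA75
clock 5: out=1, reg = 0x53A
clock 6: out=0, reg = 0xA9D
clock 7: out=1, reg = 0x54E
clock 8: out=0, reg = 0x2A7
clock 9: out=1, reg = 0x953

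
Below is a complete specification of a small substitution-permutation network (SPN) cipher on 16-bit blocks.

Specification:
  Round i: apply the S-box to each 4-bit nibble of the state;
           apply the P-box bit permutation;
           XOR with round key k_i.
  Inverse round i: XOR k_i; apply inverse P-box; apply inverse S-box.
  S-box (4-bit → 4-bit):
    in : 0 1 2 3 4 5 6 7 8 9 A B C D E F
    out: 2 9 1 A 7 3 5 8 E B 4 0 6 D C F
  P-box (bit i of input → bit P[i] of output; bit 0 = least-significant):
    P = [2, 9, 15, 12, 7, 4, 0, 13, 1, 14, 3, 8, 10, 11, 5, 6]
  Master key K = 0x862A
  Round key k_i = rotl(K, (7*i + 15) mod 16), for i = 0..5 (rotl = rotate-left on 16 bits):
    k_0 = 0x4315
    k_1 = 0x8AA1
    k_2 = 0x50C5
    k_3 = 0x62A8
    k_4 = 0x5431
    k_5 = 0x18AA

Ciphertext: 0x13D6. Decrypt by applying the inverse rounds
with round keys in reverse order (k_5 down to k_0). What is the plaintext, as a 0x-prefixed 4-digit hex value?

0x8156

s_0 = ciphertext = 0x13D6
s_1 = InvRound(s_0, k_5) = 0x8E05
s_2 = InvRound(s_1, k_4) = 0xC00F
s_3 = InvRound(s_2, k_3) = 0xA2D4
s_4 = InvRound(s_3, k_2) = 0xB088
s_5 = InvRound(s_4, k_1) = 0xCAE3
s_6 = InvRound(s_5, k_0) = 0x8156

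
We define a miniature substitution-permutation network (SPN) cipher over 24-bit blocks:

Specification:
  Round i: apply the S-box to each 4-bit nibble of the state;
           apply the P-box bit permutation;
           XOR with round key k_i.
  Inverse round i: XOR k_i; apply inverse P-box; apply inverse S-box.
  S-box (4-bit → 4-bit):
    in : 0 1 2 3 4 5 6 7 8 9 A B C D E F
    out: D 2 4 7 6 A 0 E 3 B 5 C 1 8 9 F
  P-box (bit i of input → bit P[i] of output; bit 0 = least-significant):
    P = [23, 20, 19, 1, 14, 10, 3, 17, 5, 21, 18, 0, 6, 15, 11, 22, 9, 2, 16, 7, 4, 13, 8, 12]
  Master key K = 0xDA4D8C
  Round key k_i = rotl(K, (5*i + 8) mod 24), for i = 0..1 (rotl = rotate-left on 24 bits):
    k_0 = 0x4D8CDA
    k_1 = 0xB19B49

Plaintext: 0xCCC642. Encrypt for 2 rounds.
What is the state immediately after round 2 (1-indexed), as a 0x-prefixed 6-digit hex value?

s_0 = plaintext = 0xCCC642
s_1 = Round(s_0, k_0) = 0x458A82
s_2 = Round(s_1, k_1) = 0xBD7EAD

0xBD7EAD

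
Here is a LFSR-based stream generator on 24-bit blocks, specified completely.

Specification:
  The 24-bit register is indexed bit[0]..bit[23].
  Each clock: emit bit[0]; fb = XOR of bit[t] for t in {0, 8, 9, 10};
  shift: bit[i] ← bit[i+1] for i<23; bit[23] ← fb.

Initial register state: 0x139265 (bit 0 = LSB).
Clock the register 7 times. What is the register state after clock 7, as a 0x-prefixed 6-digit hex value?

0xB42724

reg_0 = 0x139265
clock 1: out=1, reg = 0x09C932
clock 2: out=0, reg = 0x84E499
clock 3: out=1, reg = 0x42724C
clock 4: out=0, reg = 0xA13926
clock 5: out=0, reg = 0xD09C93
clock 6: out=1, reg = 0x684E49
clock 7: out=1, reg = 0xB42724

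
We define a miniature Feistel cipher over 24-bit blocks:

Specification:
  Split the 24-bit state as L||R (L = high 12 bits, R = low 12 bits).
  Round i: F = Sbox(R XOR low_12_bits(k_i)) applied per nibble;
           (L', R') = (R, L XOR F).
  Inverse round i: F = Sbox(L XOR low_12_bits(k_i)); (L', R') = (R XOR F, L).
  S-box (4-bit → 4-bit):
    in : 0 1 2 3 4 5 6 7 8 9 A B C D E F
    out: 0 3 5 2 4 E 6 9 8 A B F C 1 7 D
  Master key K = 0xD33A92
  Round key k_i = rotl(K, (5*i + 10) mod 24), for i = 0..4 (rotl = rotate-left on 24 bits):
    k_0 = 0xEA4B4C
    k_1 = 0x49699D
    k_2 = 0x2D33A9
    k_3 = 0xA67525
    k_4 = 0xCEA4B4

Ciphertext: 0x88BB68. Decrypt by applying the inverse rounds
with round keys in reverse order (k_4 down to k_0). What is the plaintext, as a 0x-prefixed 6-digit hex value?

0xC0674A

s_0 = ciphertext = 0x88BB68
s_1 = InvRound(s_0, k_4) = 0x74588B
s_2 = InvRound(s_1, k_3) = 0xDEB745
s_3 = InvRound(s_2, k_2) = 0x000DEB
s_4 = InvRound(s_3, k_1) = 0x74A000
s_5 = InvRound(s_4, k_0) = 0xC0674A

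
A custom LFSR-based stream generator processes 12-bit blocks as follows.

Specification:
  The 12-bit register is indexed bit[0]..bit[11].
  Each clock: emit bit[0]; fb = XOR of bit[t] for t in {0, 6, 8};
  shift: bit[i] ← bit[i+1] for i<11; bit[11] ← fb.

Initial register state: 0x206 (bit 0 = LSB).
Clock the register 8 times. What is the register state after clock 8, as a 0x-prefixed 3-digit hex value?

reg_0 = 0x206
clock 1: out=0, reg = 0x103
clock 2: out=1, reg = 0x081
clock 3: out=1, reg = 0x840
clock 4: out=0, reg = 0xC20
clock 5: out=0, reg = 0x610
clock 6: out=0, reg = 0x308
clock 7: out=0, reg = 0x984
clock 8: out=0, reg = 0xCC2

0xCC2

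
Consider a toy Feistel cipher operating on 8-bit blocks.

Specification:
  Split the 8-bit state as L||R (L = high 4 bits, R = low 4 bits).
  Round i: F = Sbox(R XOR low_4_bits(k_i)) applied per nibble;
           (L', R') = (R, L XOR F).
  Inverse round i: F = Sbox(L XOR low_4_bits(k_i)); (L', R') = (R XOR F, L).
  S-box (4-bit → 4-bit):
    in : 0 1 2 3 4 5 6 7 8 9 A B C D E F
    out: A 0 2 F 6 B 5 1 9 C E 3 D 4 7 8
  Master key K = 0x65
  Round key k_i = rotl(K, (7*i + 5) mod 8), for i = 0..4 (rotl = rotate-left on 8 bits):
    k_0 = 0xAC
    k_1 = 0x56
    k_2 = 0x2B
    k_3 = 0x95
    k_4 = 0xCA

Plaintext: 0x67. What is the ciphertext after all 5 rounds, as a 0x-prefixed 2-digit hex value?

0x04

s_0 = plaintext = 0x67
s_1 = Round(s_0, k_0) = 0x75
s_2 = Round(s_1, k_1) = 0x58
s_3 = Round(s_2, k_2) = 0x8A
s_4 = Round(s_3, k_3) = 0xA0
s_5 = Round(s_4, k_4) = 0x04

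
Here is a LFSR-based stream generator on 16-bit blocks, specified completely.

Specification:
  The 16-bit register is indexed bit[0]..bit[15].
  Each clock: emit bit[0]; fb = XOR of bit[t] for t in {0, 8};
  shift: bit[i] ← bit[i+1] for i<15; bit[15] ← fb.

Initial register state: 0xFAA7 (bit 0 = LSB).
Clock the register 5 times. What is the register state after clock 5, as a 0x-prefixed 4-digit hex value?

0xEFD5

reg_0 = 0xFAA7
clock 1: out=1, reg = 0xFD53
clock 2: out=1, reg = 0x7EA9
clock 3: out=1, reg = 0xBF54
clock 4: out=0, reg = 0xDFAA
clock 5: out=0, reg = 0xEFD5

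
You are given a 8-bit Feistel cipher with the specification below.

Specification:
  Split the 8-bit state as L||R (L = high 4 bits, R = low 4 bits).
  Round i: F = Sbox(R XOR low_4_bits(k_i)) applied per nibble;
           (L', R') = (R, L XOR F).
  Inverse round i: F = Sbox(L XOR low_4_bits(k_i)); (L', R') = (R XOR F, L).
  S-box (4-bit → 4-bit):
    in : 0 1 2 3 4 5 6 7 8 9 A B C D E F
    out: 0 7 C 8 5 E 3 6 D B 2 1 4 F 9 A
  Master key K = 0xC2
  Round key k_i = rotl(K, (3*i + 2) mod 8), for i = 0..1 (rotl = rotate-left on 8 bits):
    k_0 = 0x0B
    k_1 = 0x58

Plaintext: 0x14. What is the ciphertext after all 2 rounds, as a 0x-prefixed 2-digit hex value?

s_0 = plaintext = 0x14
s_1 = Round(s_0, k_0) = 0x4B
s_2 = Round(s_1, k_1) = 0xBC

0xBC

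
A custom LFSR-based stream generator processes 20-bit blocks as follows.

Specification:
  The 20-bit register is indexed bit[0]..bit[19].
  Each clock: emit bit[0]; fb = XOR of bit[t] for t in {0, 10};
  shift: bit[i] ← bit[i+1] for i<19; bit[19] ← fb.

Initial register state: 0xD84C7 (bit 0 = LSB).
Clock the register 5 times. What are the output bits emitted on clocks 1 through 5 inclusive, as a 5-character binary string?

reg_0 = 0xD84C7
clock 1: out=1, reg = 0x6C263
clock 2: out=1, reg = 0xB6131
clock 3: out=1, reg = 0xDB098
clock 4: out=0, reg = 0x6D84C
clock 5: out=0, reg = 0x36C26

11100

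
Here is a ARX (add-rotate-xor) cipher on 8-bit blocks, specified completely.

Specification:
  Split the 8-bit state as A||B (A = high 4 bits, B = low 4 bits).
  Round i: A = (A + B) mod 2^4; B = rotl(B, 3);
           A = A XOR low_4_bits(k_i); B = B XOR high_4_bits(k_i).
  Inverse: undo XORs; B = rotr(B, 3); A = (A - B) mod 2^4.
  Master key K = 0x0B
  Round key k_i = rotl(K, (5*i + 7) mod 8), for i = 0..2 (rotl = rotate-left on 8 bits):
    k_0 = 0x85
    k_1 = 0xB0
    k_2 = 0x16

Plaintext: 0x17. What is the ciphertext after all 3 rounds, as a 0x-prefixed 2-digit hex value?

s_0 = plaintext = 0x17
s_1 = Round(s_0, k_0) = 0xD3
s_2 = Round(s_1, k_1) = 0x02
s_3 = Round(s_2, k_2) = 0x40

0x40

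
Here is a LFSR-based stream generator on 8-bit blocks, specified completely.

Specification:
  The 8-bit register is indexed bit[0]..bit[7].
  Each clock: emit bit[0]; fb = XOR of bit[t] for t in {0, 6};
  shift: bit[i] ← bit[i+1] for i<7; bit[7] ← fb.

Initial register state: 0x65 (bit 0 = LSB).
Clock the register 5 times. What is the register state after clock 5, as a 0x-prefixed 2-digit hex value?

reg_0 = 0x65
clock 1: out=1, reg = 0x32
clock 2: out=0, reg = 0x19
clock 3: out=1, reg = 0x8C
clock 4: out=0, reg = 0x46
clock 5: out=0, reg = 0xA3

0xA3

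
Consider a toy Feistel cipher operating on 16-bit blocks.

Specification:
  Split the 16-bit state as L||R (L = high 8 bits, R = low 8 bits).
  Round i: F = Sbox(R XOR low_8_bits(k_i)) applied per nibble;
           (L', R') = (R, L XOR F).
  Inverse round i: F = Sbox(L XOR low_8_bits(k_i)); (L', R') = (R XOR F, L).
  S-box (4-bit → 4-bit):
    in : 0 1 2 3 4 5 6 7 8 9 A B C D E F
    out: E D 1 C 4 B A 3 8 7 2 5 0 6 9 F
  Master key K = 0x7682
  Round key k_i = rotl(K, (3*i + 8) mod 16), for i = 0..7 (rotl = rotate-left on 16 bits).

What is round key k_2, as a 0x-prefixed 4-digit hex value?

0x9DA0

K = 0x7682
k_0 = rotl(K, (3*0+8) mod 16) = rotl(K, 8) = 0x8276
k_1 = rotl(K, (3*1+8) mod 16) = rotl(K, 11) = 0x13B4
k_2 = rotl(K, (3*2+8) mod 16) = rotl(K, 14) = 0x9DA0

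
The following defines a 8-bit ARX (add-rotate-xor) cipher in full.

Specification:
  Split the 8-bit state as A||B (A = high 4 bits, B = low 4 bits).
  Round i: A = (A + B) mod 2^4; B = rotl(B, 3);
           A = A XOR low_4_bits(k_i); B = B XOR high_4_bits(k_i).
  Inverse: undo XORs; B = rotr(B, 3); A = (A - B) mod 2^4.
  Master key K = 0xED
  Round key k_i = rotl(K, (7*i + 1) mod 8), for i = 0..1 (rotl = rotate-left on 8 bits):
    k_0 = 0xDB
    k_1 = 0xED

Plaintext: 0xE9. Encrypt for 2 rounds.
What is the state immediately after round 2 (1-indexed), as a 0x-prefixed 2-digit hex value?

0x06

s_0 = plaintext = 0xE9
s_1 = Round(s_0, k_0) = 0xC1
s_2 = Round(s_1, k_1) = 0x06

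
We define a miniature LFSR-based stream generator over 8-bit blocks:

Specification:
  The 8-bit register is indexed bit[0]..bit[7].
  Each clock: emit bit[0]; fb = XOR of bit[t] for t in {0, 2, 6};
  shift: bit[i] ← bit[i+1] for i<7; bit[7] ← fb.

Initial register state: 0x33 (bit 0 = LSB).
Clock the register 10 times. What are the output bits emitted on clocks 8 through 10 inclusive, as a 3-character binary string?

011

reg_0 = 0x33
clock 1: out=1, reg = 0x99
clock 2: out=1, reg = 0xCC
clock 3: out=0, reg = 0x66
clock 4: out=0, reg = 0x33
clock 5: out=1, reg = 0x99
clock 6: out=1, reg = 0xCC
clock 7: out=0, reg = 0x66
clock 8: out=0, reg = 0x33
clock 9: out=1, reg = 0x99
clock 10: out=1, reg = 0xCC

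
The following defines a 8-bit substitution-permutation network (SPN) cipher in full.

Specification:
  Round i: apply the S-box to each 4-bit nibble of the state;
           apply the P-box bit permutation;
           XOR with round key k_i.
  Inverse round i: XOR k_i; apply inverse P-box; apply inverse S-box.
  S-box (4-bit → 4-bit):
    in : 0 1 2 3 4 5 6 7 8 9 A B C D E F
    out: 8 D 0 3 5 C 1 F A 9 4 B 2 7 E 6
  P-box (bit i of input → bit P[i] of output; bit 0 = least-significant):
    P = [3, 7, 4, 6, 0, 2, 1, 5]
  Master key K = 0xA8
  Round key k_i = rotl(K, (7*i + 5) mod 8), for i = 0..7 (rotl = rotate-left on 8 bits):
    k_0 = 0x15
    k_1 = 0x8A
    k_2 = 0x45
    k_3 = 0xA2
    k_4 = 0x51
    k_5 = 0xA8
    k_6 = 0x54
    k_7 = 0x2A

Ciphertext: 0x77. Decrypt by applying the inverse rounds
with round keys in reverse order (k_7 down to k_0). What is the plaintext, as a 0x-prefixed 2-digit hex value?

0x28

s_0 = ciphertext = 0x77
s_1 = InvRound(s_0, k_7) = 0x31
s_2 = InvRound(s_1, k_6) = 0xB0
s_3 = InvRound(s_2, k_5) = 0x24
s_4 = InvRound(s_3, k_4) = 0xB5
s_5 = InvRound(s_4, k_3) = 0xDA
s_6 = InvRound(s_5, k_2) = 0xDD
s_7 = InvRound(s_6, k_1) = 0xD5
s_8 = InvRound(s_7, k_0) = 0x28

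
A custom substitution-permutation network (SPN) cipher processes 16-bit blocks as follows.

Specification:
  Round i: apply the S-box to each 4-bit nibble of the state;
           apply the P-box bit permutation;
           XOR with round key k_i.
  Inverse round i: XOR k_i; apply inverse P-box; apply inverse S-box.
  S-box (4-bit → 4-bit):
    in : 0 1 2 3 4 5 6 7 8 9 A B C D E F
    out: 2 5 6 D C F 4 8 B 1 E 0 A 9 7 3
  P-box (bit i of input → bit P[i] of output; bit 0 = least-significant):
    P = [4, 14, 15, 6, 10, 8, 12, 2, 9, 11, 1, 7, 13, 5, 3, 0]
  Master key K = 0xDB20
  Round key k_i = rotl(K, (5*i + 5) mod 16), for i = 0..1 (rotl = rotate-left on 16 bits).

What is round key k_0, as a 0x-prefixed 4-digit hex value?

0x641B

K = 0xDB20
k_0 = rotl(K, (5*0+5) mod 16) = rotl(K, 5) = 0x641B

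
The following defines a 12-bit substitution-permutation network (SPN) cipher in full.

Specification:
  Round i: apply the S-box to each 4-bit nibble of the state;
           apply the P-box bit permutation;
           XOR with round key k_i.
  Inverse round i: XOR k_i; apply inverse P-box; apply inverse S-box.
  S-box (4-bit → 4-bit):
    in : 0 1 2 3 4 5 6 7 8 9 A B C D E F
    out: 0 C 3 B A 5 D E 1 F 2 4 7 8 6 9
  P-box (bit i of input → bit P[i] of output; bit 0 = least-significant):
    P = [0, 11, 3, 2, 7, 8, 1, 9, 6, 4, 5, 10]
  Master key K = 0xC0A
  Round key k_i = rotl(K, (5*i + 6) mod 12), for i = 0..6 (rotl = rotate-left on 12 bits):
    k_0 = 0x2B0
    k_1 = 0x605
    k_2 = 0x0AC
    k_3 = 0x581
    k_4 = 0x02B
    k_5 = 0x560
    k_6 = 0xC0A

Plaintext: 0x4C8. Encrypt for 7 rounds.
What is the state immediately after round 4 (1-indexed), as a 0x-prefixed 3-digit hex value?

s_0 = plaintext = 0x4C8
s_1 = Round(s_0, k_0) = 0x723
s_2 = Round(s_1, k_1) = 0xBB0
s_3 = Round(s_2, k_2) = 0x08E
s_4 = Round(s_3, k_3) = 0xD09
s_5 = Round(s_4, k_4) = 0xC26
s_6 = Round(s_5, k_5) = 0x49D
s_7 = Round(s_6, k_6) = 0xB9C

0xD09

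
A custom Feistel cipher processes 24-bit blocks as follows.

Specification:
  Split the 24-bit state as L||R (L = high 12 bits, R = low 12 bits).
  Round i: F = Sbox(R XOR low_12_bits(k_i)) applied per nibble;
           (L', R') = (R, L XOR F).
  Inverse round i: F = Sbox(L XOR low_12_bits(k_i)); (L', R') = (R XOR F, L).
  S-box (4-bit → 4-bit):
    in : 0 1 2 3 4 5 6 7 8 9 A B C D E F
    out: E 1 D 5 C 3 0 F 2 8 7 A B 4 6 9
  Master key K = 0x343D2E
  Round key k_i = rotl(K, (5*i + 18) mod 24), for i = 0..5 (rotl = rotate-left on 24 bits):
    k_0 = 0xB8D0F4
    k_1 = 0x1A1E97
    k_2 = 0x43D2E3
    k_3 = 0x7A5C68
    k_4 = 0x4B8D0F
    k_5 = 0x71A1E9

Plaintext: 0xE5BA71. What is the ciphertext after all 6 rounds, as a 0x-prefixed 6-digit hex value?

s_0 = plaintext = 0xE5BA71
s_1 = Round(s_0, k_0) = 0xA71978
s_2 = Round(s_1, k_1) = 0x978518
s_3 = Round(s_2, k_2) = 0x5186E2
s_4 = Round(s_3, k_3) = 0x6E223F
s_5 = Round(s_4, k_4) = 0x23FFBC
s_6 = Round(s_5, k_5) = 0xFBC40C

0xFBC40C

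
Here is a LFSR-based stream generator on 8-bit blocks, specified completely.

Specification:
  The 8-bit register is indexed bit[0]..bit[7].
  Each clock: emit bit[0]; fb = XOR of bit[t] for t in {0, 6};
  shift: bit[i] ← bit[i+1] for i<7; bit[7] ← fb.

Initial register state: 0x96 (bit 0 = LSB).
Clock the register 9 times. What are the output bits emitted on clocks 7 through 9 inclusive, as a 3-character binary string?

010

reg_0 = 0x96
clock 1: out=0, reg = 0x4B
clock 2: out=1, reg = 0x25
clock 3: out=1, reg = 0x92
clock 4: out=0, reg = 0x49
clock 5: out=1, reg = 0x24
clock 6: out=0, reg = 0x12
clock 7: out=0, reg = 0x09
clock 8: out=1, reg = 0x84
clock 9: out=0, reg = 0x42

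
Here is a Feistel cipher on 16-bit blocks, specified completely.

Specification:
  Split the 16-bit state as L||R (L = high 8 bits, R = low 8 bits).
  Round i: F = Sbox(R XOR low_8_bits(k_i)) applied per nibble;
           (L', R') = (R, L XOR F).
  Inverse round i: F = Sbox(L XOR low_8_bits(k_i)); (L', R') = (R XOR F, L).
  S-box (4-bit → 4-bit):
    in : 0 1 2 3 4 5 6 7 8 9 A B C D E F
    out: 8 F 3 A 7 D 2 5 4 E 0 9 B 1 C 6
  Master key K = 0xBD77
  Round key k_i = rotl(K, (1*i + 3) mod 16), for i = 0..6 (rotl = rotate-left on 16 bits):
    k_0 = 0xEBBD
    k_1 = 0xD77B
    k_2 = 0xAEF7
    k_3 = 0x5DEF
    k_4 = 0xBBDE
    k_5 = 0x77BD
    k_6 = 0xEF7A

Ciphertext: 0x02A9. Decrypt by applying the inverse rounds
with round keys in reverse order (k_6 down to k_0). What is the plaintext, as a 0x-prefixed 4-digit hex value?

s_0 = ciphertext = 0x02A9
s_1 = InvRound(s_0, k_6) = 0xFD02
s_2 = InvRound(s_1, k_5) = 0x7AFD
s_3 = InvRound(s_2, k_4) = 0xFA7A
s_4 = InvRound(s_3, k_3) = 0x87FA
s_5 = InvRound(s_4, k_2) = 0xA287
s_6 = InvRound(s_5, k_1) = 0x99A2
s_7 = InvRound(s_6, k_0) = 0x9599

0x9599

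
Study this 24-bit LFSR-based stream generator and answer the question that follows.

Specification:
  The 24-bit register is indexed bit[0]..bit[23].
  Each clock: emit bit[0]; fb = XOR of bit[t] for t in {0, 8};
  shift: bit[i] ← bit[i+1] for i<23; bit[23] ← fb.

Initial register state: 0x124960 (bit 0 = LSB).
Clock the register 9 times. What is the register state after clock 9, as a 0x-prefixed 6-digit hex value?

0x948924

reg_0 = 0x124960
clock 1: out=0, reg = 0x8924B0
clock 2: out=0, reg = 0x449258
clock 3: out=0, reg = 0x22492C
clock 4: out=0, reg = 0x912496
clock 5: out=0, reg = 0x48924B
clock 6: out=1, reg = 0xA44925
clock 7: out=1, reg = 0x522492
clock 8: out=0, reg = 0x291249
clock 9: out=1, reg = 0x948924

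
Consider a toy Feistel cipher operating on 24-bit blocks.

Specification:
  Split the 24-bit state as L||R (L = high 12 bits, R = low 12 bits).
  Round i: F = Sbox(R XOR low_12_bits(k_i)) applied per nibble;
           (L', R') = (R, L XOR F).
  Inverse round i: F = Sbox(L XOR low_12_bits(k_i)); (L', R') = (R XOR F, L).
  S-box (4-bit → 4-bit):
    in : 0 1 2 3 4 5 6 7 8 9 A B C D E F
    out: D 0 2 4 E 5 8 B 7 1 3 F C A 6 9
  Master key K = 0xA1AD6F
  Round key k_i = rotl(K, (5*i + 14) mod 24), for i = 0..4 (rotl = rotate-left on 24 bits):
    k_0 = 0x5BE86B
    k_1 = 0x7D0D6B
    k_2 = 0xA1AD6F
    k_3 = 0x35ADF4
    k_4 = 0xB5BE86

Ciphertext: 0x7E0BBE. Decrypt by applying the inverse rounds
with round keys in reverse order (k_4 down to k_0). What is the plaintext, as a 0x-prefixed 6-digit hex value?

s_0 = ciphertext = 0x7E0BBE
s_1 = InvRound(s_0, k_4) = 0xA367E0
s_2 = InvRound(s_1, k_3) = 0xC22A36
s_3 = InvRound(s_2, k_2) = 0xADCC22
s_4 = InvRound(s_3, k_1) = 0x7D9ADC
s_5 = InvRound(s_4, k_0) = 0x32E7D9

0x32E7D9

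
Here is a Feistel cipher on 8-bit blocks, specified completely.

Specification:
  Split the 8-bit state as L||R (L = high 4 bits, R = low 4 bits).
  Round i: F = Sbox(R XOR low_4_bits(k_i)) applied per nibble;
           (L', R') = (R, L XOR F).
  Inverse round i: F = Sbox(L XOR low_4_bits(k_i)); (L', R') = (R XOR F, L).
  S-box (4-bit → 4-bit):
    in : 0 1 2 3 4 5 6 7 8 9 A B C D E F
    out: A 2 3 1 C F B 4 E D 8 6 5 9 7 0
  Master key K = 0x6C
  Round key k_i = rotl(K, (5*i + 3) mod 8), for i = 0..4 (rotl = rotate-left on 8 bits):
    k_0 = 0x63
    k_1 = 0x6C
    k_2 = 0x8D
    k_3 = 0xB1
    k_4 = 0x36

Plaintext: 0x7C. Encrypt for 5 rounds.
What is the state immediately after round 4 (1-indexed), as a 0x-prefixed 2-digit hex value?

s_0 = plaintext = 0x7C
s_1 = Round(s_0, k_0) = 0xC7
s_2 = Round(s_1, k_1) = 0x7A
s_3 = Round(s_2, k_2) = 0xA3
s_4 = Round(s_3, k_3) = 0x39
s_5 = Round(s_4, k_4) = 0x93

0x39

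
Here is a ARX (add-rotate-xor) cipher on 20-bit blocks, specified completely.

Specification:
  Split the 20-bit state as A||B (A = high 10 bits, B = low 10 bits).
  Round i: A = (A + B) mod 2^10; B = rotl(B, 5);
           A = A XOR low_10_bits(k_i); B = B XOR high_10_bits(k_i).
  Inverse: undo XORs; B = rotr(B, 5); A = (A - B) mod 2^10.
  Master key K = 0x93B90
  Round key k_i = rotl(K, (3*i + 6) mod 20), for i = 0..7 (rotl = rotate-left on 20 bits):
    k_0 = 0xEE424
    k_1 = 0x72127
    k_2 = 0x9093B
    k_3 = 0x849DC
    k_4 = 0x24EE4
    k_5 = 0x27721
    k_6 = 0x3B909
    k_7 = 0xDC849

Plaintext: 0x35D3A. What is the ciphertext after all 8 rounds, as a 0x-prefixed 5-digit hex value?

0x2D9C3

s_0 = plaintext = 0x35D3A
s_1 = Round(s_0, k_0) = 0x8D4F0
s_2 = Round(s_1, k_1) = 0x80BCF
s_3 = Round(s_2, k_2) = 0x3ABBC
s_4 = Round(s_3, k_3) = 0x5E98F
s_5 = Round(s_4, k_4) = 0x7B57F
s_6 = Round(s_5, k_5) = 0x13776
s_7 = Round(s_6, k_6) = 0xB2A35
s_8 = Round(s_7, k_7) = 0x2D9C3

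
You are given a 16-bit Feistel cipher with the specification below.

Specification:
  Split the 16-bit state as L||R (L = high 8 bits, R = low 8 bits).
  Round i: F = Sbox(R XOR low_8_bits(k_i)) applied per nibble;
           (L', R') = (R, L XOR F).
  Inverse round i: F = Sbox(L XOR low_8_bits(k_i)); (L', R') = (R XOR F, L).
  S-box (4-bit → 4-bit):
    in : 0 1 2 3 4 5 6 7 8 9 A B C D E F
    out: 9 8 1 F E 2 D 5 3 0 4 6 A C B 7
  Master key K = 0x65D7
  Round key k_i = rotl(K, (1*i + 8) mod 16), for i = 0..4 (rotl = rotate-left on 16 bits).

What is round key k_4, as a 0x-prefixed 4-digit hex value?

0x765D

K = 0x65D7
k_0 = rotl(K, (1*0+8) mod 16) = rotl(K, 8) = 0xD765
k_1 = rotl(K, (1*1+8) mod 16) = rotl(K, 9) = 0xAECB
k_2 = rotl(K, (1*2+8) mod 16) = rotl(K, 10) = 0x5D97
k_3 = rotl(K, (1*3+8) mod 16) = rotl(K, 11) = 0xBB2E
k_4 = rotl(K, (1*4+8) mod 16) = rotl(K, 12) = 0x765D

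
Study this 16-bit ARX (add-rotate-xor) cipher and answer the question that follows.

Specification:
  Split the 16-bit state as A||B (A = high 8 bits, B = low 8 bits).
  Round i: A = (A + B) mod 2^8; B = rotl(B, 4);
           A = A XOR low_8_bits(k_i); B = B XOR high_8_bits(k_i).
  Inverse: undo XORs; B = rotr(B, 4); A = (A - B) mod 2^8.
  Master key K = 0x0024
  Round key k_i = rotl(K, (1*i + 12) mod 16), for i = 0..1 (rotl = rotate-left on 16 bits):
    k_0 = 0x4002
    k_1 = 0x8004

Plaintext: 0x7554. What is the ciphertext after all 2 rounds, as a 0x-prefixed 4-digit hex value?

s_0 = plaintext = 0x7554
s_1 = Round(s_0, k_0) = 0xCB05
s_2 = Round(s_1, k_1) = 0xD4D0

0xD4D0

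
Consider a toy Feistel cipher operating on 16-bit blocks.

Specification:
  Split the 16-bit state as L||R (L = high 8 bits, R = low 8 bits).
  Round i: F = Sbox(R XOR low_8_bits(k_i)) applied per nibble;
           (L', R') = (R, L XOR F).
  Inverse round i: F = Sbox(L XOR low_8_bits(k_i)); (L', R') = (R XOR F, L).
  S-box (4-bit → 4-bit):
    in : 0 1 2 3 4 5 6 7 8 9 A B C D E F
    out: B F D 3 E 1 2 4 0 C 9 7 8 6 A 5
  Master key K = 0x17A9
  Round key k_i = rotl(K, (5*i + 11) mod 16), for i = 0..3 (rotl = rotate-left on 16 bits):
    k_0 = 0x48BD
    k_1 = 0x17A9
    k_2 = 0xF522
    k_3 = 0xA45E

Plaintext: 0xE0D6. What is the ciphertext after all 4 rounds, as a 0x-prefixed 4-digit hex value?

0xADAF

s_0 = plaintext = 0xE0D6
s_1 = Round(s_0, k_0) = 0xD6C7
s_2 = Round(s_1, k_1) = 0xC7FC
s_3 = Round(s_2, k_2) = 0xFCAD
s_4 = Round(s_3, k_3) = 0xADAF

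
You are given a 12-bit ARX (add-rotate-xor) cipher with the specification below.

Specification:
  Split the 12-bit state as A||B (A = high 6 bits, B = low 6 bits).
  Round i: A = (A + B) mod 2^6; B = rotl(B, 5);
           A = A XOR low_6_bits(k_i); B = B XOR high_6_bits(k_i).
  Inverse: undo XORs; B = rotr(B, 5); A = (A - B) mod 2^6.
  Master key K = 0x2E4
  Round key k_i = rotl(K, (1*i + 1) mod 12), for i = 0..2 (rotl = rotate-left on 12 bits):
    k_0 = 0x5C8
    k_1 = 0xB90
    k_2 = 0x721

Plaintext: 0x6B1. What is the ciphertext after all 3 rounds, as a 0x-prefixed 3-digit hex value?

s_0 = plaintext = 0x6B1
s_1 = Round(s_0, k_0) = 0x0EF
s_2 = Round(s_1, k_1) = 0x899
s_3 = Round(s_2, k_2) = 0x6B0

0x6B0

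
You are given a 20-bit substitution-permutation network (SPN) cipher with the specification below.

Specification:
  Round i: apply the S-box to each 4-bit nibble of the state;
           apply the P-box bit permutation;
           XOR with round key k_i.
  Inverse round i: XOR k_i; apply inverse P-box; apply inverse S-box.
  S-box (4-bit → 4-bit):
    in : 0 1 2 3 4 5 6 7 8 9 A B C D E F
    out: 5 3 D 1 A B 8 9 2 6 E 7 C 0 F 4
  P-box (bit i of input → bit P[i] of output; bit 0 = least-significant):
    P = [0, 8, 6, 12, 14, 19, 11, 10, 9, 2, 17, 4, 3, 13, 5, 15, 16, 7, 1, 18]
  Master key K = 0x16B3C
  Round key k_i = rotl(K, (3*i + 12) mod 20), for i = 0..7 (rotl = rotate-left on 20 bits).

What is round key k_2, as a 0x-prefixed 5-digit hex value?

K = 0x16B3C
k_0 = rotl(K, (3*0+12) mod 20) = rotl(K, 12) = 0x3C16B
k_1 = rotl(K, (3*1+12) mod 20) = rotl(K, 15) = 0xE0B59
k_2 = rotl(K, (3*2+12) mod 20) = rotl(K, 18) = 0x05ACF

0x05ACF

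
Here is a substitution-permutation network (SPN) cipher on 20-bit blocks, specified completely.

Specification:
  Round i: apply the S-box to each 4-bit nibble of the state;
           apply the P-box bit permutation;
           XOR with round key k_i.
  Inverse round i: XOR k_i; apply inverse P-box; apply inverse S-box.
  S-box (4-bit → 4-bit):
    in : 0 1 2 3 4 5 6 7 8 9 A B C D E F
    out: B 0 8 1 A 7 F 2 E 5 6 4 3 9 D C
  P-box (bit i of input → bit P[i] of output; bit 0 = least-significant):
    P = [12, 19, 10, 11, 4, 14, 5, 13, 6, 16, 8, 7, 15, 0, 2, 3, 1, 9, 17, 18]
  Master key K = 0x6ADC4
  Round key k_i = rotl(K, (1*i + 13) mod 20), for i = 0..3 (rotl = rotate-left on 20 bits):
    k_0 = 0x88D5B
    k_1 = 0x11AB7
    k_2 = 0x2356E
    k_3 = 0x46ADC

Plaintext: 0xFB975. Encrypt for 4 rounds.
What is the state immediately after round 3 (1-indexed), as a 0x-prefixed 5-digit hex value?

0x5AE38

s_0 = plaintext = 0xFB975
s_1 = Round(s_0, k_0) = 0x6D81F
s_2 = Round(s_1, k_1) = 0x6953D
s_3 = Round(s_2, k_2) = 0x5AE38
s_4 = Round(s_3, k_3) = 0xE650B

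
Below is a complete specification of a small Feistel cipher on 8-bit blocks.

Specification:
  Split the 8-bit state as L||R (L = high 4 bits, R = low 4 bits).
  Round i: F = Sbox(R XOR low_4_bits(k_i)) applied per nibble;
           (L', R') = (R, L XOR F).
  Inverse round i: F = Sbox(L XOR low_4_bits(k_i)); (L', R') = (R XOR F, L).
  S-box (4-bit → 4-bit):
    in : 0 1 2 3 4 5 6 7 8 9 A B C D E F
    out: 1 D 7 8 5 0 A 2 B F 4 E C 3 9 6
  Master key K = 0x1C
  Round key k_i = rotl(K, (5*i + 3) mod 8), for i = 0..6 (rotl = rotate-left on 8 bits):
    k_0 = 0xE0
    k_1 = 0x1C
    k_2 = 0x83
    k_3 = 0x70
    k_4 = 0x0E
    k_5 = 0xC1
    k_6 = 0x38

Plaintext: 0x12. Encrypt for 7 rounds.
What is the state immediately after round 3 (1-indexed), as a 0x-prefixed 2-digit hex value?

s_0 = plaintext = 0x12
s_1 = Round(s_0, k_0) = 0x26
s_2 = Round(s_1, k_1) = 0x66
s_3 = Round(s_2, k_2) = 0x66
s_4 = Round(s_3, k_3) = 0x6C
s_5 = Round(s_4, k_4) = 0xC1
s_6 = Round(s_5, k_5) = 0x1D
s_7 = Round(s_6, k_6) = 0xD1

0x66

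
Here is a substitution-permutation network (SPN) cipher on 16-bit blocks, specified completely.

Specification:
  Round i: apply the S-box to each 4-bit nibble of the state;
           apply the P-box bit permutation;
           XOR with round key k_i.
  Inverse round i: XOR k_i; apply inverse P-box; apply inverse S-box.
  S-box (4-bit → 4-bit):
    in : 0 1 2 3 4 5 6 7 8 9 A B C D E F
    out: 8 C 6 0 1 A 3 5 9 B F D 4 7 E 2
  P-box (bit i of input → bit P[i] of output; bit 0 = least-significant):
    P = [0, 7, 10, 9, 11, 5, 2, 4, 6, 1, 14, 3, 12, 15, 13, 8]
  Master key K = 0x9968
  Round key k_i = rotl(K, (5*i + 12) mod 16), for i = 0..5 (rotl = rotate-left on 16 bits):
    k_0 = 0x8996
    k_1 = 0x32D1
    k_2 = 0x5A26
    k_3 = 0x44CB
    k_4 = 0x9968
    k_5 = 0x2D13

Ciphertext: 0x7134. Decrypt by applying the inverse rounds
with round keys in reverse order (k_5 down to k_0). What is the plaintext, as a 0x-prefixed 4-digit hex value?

0x7E85

s_0 = ciphertext = 0x7134
s_1 = InvRound(s_0, k_5) = 0x42D7
s_2 = InvRound(s_1, k_4) = 0x9EA9
s_3 = InvRound(s_2, k_3) = 0x6D60
s_4 = InvRound(s_3, k_2) = 0xB6C1
s_5 = InvRound(s_4, k_1) = 0xF30C
s_6 = InvRound(s_5, k_0) = 0x7E85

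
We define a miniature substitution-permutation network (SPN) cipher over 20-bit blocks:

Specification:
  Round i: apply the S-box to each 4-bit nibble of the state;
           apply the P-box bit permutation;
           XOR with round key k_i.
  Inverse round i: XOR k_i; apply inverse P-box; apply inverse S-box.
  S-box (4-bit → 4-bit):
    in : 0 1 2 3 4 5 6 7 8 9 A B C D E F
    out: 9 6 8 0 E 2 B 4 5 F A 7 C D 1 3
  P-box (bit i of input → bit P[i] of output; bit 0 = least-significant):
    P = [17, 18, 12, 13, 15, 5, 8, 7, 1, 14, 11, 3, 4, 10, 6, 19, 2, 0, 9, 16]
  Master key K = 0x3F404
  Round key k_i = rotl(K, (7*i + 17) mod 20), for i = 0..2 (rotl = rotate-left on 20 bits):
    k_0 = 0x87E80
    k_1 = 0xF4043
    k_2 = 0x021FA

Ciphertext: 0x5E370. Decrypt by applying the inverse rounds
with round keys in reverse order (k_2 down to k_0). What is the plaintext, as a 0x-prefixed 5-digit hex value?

s_0 = ciphertext = 0x5E370
s_1 = InvRound(s_0, k_2) = 0xC3605
s_2 = InvRound(s_1, k_1) = 0xD1F3D
s_3 = InvRound(s_2, k_0) = 0x6EA4A

0x6EA4A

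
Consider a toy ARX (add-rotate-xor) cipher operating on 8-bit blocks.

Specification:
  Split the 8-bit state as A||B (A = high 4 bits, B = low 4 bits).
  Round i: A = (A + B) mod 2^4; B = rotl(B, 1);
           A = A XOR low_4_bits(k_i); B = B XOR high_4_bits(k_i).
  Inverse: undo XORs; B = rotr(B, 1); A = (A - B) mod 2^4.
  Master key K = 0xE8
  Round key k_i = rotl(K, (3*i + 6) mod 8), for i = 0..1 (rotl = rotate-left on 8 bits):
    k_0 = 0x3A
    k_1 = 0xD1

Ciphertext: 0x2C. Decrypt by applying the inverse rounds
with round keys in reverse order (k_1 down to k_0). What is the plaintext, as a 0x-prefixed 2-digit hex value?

s_0 = ciphertext = 0x2C
s_1 = InvRound(s_0, k_1) = 0xB8
s_2 = InvRound(s_1, k_0) = 0x4D

0x4D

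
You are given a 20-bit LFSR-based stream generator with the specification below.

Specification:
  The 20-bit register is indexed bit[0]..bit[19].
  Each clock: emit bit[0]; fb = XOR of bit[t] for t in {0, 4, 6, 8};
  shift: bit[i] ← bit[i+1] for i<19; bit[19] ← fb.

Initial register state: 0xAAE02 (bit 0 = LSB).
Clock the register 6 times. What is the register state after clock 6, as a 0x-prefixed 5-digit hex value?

0xD2AB8

reg_0 = 0xAAE02
clock 1: out=0, reg = 0x55701
clock 2: out=1, reg = 0x2AB80
clock 3: out=0, reg = 0x955C0
clock 4: out=0, reg = 0x4AAE0
clock 5: out=0, reg = 0xA5570
clock 6: out=0, reg = 0xD2AB8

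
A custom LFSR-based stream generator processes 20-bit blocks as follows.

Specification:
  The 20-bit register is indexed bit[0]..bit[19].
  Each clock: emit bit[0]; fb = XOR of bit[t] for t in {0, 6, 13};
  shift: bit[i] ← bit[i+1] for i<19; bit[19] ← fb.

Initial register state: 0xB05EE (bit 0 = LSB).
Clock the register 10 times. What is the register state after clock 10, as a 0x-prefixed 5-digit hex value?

reg_0 = 0xB05EE
clock 1: out=0, reg = 0xD82F7
clock 2: out=1, reg = 0x6C17B
clock 3: out=1, reg = 0x360BD
clock 4: out=1, reg = 0x1B05E
clock 5: out=0, reg = 0x0D82F
clock 6: out=1, reg = 0x86C17
clock 7: out=1, reg = 0x4360B
clock 8: out=1, reg = 0x21B05
clock 9: out=1, reg = 0x90D82
clock 10: out=0, reg = 0x486C1

0x486C1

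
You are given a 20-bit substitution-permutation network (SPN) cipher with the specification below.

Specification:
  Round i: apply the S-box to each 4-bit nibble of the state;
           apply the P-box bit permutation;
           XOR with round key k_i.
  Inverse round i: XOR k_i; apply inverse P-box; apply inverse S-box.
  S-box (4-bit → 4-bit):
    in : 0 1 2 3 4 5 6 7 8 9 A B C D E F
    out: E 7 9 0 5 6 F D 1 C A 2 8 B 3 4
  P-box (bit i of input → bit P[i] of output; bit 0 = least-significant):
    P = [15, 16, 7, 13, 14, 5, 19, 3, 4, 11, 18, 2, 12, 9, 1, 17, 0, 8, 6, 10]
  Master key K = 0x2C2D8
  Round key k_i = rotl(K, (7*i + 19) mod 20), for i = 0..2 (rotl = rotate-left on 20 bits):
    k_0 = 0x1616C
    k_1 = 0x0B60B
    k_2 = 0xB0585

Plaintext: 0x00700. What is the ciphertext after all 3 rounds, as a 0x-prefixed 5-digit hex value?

s_0 = plaintext = 0x00700
s_1 = Round(s_0, k_0) = 0xE4692
s_2 = Round(s_1, k_1) = 0xC0F14
s_3 = Round(s_2, k_2) = 0x5C327

0x5C327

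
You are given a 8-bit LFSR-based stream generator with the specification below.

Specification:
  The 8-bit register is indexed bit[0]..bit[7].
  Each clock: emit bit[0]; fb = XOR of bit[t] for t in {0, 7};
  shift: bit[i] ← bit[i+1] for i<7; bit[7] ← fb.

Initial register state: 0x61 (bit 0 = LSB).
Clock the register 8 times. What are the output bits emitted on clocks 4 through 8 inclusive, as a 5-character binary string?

reg_0 = 0x61
clock 1: out=1, reg = 0xB0
clock 2: out=0, reg = 0xD8
clock 3: out=0, reg = 0xEC
clock 4: out=0, reg = 0xF6
clock 5: out=0, reg = 0xFB
clock 6: out=1, reg = 0x7D
clock 7: out=1, reg = 0xBE
clock 8: out=0, reg = 0xDF

00110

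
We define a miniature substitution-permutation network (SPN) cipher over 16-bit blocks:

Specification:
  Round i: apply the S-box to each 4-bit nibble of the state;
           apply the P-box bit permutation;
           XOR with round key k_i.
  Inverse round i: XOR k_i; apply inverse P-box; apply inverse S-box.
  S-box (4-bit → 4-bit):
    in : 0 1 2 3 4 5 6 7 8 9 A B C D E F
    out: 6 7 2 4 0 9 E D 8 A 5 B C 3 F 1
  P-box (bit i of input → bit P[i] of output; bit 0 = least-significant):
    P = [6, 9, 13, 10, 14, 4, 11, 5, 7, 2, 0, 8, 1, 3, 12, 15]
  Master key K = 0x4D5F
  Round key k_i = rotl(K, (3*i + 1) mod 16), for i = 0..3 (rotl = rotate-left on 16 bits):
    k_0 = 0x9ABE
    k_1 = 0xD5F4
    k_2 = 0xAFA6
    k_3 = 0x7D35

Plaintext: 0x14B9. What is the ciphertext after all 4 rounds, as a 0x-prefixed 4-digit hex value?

0x8ABB

s_0 = plaintext = 0x14B9
s_1 = Round(s_0, k_0) = 0xCC84
s_2 = Round(s_1, k_1) = 0x44D5
s_3 = Round(s_2, k_2) = 0xEBF6
s_4 = Round(s_3, k_3) = 0x8ABB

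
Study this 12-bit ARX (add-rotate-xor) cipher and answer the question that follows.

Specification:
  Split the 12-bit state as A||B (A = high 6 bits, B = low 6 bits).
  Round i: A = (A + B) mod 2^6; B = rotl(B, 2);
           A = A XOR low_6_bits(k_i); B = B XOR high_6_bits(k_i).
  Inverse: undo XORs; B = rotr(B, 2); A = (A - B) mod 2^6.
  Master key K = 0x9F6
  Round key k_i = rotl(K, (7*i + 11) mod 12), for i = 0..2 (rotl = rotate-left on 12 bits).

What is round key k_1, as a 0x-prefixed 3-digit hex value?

0xDA7

K = 0x9F6
k_0 = rotl(K, (7*0+11) mod 12) = rotl(K, 11) = 0x4FB
k_1 = rotl(K, (7*1+11) mod 12) = rotl(K, 6) = 0xDA7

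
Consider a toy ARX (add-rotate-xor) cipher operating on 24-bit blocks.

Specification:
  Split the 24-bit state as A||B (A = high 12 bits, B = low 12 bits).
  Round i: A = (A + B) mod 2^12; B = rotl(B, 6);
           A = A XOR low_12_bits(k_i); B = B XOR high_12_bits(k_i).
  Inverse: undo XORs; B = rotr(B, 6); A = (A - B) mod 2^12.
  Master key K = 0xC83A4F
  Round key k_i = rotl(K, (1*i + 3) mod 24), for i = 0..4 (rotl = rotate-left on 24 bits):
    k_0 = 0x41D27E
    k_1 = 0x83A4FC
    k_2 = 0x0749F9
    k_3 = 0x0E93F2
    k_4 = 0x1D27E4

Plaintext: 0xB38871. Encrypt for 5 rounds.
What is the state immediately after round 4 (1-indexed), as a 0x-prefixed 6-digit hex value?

s_0 = plaintext = 0xB38871
s_1 = Round(s_0, k_0) = 0x1D787C
s_2 = Round(s_1, k_1) = 0xEAF71B
s_3 = Round(s_2, k_2) = 0xC336A8
s_4 = Round(s_3, k_3) = 0x129AF3
s_5 = Round(s_4, k_4) = 0xBF8D39

0x129AF3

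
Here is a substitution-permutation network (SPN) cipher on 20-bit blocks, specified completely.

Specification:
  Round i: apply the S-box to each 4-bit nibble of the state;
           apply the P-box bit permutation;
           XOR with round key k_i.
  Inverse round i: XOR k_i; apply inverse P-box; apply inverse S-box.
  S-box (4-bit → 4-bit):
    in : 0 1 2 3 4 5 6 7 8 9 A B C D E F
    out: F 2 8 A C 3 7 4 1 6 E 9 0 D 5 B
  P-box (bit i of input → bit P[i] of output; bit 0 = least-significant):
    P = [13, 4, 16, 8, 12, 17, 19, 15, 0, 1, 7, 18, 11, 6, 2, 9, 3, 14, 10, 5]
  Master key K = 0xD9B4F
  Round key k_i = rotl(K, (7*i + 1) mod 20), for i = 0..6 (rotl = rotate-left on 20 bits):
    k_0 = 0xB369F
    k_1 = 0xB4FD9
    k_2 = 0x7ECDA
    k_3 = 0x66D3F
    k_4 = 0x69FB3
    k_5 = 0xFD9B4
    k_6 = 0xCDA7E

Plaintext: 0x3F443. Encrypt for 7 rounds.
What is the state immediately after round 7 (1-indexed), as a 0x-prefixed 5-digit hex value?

s_0 = plaintext = 0x3F443
s_1 = Round(s_0, k_0) = 0x7FD6F
s_2 = Round(s_1, k_1) = 0x57008
s_3 = Round(s_2, k_2) = 0x91C55
s_4 = Round(s_3, k_3) = 0x4196F
s_5 = Round(s_4, k_4) = 0xCAA41
s_6 = Round(s_5, k_5) = 0x35B62
s_7 = Round(s_6, k_6) = 0x2831F

0x2831F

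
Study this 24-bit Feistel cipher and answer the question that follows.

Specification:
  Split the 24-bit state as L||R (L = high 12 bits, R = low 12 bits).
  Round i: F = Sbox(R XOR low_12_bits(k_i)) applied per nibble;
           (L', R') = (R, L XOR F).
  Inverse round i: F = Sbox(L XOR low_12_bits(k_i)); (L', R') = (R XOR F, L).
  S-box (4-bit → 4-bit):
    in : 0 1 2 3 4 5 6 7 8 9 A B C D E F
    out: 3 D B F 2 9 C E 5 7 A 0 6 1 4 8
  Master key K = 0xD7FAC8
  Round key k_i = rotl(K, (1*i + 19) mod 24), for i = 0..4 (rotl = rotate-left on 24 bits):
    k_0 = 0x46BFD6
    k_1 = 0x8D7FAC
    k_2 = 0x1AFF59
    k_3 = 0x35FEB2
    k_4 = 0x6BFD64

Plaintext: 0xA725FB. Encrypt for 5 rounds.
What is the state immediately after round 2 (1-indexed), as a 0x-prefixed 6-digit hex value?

s_0 = plaintext = 0xA725FB
s_1 = Round(s_0, k_0) = 0x5FB0C3
s_2 = Round(s_1, k_1) = 0x0C3D33
s_3 = Round(s_2, k_2) = 0xD33B09
s_4 = Round(s_3, k_3) = 0xB09433
s_5 = Round(s_4, k_4) = 0x433C97

0x0C3D33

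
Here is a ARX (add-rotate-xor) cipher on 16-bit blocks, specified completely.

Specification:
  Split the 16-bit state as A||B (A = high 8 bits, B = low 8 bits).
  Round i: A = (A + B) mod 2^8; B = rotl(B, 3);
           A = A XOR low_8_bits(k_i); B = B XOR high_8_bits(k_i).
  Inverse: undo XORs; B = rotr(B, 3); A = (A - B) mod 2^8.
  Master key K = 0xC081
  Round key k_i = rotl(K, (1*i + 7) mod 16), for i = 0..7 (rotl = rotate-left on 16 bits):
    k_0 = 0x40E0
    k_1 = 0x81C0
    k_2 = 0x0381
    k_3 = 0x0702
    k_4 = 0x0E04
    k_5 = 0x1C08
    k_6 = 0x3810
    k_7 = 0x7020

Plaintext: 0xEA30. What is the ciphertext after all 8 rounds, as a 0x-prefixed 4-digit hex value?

0xE665

s_0 = plaintext = 0xEA30
s_1 = Round(s_0, k_0) = 0xFAC1
s_2 = Round(s_1, k_1) = 0x7B8F
s_3 = Round(s_2, k_2) = 0x8B7F
s_4 = Round(s_3, k_3) = 0x08FC
s_5 = Round(s_4, k_4) = 0x00E9
s_6 = Round(s_5, k_5) = 0xE153
s_7 = Round(s_6, k_6) = 0x24A2
s_8 = Round(s_7, k_7) = 0xE665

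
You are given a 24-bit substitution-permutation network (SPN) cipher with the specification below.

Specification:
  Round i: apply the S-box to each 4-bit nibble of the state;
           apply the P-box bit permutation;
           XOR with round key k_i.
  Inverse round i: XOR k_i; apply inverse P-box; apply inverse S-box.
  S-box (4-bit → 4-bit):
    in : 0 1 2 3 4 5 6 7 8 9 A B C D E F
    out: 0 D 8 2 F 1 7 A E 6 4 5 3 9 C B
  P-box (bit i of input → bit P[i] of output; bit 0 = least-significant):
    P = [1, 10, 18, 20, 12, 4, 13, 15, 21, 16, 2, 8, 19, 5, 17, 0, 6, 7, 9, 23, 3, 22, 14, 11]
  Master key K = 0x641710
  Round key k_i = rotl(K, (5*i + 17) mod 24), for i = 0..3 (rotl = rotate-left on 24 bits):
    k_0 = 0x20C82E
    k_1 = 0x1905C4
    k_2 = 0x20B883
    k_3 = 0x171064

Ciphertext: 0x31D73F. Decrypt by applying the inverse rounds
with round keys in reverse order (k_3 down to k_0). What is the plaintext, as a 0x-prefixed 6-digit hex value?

0xC292AC

s_0 = ciphertext = 0x31D73F
s_1 = InvRound(s_0, k_3) = 0xBBED76
s_2 = InvRound(s_1, k_2) = 0xAF48C7
s_3 = InvRound(s_2, k_1) = 0xE2ED04
s_4 = InvRound(s_3, k_0) = 0xC292AC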